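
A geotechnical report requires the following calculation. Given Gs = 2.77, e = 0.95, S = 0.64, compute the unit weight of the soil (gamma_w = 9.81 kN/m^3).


Result: 16.994 kN/m^3

Derivation:
Using gamma = gamma_w * (Gs + S*e) / (1 + e)
Numerator: Gs + S*e = 2.77 + 0.64*0.95 = 3.378
Denominator: 1 + e = 1 + 0.95 = 1.95
gamma = 9.81 * 3.378 / 1.95
gamma = 16.994 kN/m^3


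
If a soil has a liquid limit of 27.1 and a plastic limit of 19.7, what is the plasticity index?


Result: 7.4

Derivation:
Using PI = LL - PL
PI = 27.1 - 19.7
PI = 7.4


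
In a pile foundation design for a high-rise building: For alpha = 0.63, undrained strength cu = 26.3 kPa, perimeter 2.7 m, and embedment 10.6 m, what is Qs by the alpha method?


Result: 474.2 kN

Derivation:
Using Qs = alpha * cu * perimeter * L
Qs = 0.63 * 26.3 * 2.7 * 10.6
Qs = 474.2 kN


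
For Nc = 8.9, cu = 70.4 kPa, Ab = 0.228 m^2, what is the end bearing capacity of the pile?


Result: 142.86 kN

Derivation:
Using Qb = Nc * cu * Ab
Qb = 8.9 * 70.4 * 0.228
Qb = 142.86 kN


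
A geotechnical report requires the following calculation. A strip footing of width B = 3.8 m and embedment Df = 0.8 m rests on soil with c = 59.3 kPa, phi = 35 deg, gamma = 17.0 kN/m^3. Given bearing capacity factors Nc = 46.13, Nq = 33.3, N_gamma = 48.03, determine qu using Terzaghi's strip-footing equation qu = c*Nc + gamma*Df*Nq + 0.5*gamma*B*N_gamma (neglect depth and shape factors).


Result: 4739.76 kPa

Derivation:
Compute qu = c*Nc + gamma*Df*Nq + 0.5*gamma*B*N_gamma
Term 1: 59.3 * 46.13 = 2735.509
Term 2: 17.0 * 0.8 * 33.3 = 452.88
Term 3: 0.5 * 17.0 * 3.8 * 48.03 = 1551.369
qu = 2735.509 + 452.88 + 1551.369
qu = 4739.76 kPa


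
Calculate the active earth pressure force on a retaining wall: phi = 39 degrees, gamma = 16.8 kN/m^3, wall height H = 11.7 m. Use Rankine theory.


Compute active earth pressure coefficient:
Ka = tan^2(45 - phi/2) = tan^2(25.5) = 0.227506
Compute active force:
Pa = 0.5 * Ka * gamma * H^2
Pa = 0.5 * 0.227506 * 16.8 * 11.7^2
Pa = 261.6 kN/m


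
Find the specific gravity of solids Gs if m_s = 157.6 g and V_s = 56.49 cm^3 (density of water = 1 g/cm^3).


Using Gs = m_s / (V_s * rho_w)
Since rho_w = 1 g/cm^3:
Gs = 157.6 / 56.49
Gs = 2.79


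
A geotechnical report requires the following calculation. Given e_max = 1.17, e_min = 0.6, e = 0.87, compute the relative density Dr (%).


Using Dr = (e_max - e) / (e_max - e_min) * 100
e_max - e = 1.17 - 0.87 = 0.3
e_max - e_min = 1.17 - 0.6 = 0.57
Dr = 0.3 / 0.57 * 100
Dr = 52.63 %


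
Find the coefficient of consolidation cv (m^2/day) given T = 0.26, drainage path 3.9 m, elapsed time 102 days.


Using cv = T * H_dr^2 / t
H_dr^2 = 3.9^2 = 15.21
cv = 0.26 * 15.21 / 102
cv = 0.03877 m^2/day


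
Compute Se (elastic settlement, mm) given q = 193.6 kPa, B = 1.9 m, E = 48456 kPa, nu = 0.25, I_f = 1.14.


Using Se = q * B * (1 - nu^2) * I_f / E
1 - nu^2 = 1 - 0.25^2 = 0.9375
Se = 193.6 * 1.9 * 0.9375 * 1.14 / 48456
Se = 0.008113 m
Convert to mm: Se = 0.008113 * 1000 = 8.113 mm


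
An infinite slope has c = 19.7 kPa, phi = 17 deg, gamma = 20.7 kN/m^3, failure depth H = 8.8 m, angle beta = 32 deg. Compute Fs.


Result: 0.73

Derivation:
Using Fs = c / (gamma*H*sin(beta)*cos(beta)) + tan(phi)/tan(beta)
Cohesion contribution = 19.7 / (20.7*8.8*sin(32)*cos(32))
Cohesion contribution = 0.240648
Friction contribution = tan(17)/tan(32) = 0.489271
Fs = 0.240648 + 0.489271
Fs = 0.73


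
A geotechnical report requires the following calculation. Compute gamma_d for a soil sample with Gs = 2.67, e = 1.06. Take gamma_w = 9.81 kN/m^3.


Using gamma_d = Gs * gamma_w / (1 + e)
gamma_d = 2.67 * 9.81 / (1 + 1.06)
gamma_d = 2.67 * 9.81 / 2.06
gamma_d = 12.715 kN/m^3


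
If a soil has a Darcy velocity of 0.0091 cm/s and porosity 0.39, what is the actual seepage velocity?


Using v_s = v_d / n
v_s = 0.0091 / 0.39
v_s = 0.02333 cm/s


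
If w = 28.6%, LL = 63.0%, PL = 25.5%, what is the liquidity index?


Result: 0.083

Derivation:
First compute the plasticity index:
PI = LL - PL = 63.0 - 25.5 = 37.5
Then compute the liquidity index:
LI = (w - PL) / PI
LI = (28.6 - 25.5) / 37.5
LI = 0.083


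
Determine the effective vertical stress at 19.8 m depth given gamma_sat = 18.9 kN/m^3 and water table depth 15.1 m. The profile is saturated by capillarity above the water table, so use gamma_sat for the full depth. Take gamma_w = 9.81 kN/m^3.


Result: 328.11 kPa

Derivation:
Total stress = gamma_sat * depth
sigma = 18.9 * 19.8 = 374.22 kPa
Pore water pressure u = gamma_w * (depth - d_wt)
u = 9.81 * (19.8 - 15.1) = 46.107 kPa
Effective stress = sigma - u
sigma' = 374.22 - 46.107 = 328.11 kPa


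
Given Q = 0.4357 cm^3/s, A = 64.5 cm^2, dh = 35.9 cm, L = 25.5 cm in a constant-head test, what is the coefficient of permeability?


Result: 0.004798 cm/s

Derivation:
Compute hydraulic gradient:
i = dh / L = 35.9 / 25.5 = 1.40784
Then apply Darcy's law:
k = Q / (A * i)
k = 0.4357 / (64.5 * 1.40784)
k = 0.4357 / 90.8059
k = 0.004798 cm/s


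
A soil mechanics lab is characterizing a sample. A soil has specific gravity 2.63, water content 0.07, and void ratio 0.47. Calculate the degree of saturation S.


Result: 0.3917

Derivation:
Using S = Gs * w / e
S = 2.63 * 0.07 / 0.47
S = 0.3917


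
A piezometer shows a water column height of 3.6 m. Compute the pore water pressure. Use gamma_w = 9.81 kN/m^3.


Result: 35.32 kPa

Derivation:
Using u = gamma_w * h_w
u = 9.81 * 3.6
u = 35.32 kPa


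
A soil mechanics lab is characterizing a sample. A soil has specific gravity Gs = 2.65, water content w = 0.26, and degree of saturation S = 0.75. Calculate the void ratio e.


Result: 0.9187

Derivation:
Using the relation e = Gs * w / S
e = 2.65 * 0.26 / 0.75
e = 0.9187


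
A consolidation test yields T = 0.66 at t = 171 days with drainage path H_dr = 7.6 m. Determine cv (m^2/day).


Using cv = T * H_dr^2 / t
H_dr^2 = 7.6^2 = 57.76
cv = 0.66 * 57.76 / 171
cv = 0.22293 m^2/day


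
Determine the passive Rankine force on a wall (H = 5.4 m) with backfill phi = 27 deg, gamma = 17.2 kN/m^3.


Result: 667.8 kN/m

Derivation:
Compute passive earth pressure coefficient:
Kp = tan^2(45 + phi/2) = tan^2(58.5) = 2.66294
Compute passive force:
Pp = 0.5 * Kp * gamma * H^2
Pp = 0.5 * 2.66294 * 17.2 * 5.4^2
Pp = 667.8 kN/m


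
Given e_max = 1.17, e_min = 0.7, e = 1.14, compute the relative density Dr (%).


Using Dr = (e_max - e) / (e_max - e_min) * 100
e_max - e = 1.17 - 1.14 = 0.03
e_max - e_min = 1.17 - 0.7 = 0.47
Dr = 0.03 / 0.47 * 100
Dr = 6.38 %


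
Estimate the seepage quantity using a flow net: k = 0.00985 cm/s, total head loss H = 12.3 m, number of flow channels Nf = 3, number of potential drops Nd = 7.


Result: 0.0005192 m^3/s per m

Derivation:
Convert k to m/s for unit consistency with H:
k = 0.00985 cm/s = 0.00985 / 100 m/s = 9.85e-05 m/s
Using q = k * H * Nf / Nd
Nf / Nd = 3 / 7 = 0.4286
q = 9.85e-05 * 12.3 * 0.4286
q = 0.0005192 m^3/s per m


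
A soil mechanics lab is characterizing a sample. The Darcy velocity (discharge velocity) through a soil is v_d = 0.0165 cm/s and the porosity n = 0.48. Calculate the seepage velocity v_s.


Result: 0.03438 cm/s

Derivation:
Using v_s = v_d / n
v_s = 0.0165 / 0.48
v_s = 0.03438 cm/s


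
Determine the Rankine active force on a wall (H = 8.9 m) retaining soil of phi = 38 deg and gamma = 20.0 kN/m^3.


Result: 188.43 kN/m

Derivation:
Compute active earth pressure coefficient:
Ka = tan^2(45 - phi/2) = tan^2(26.0) = 0.237883
Compute active force:
Pa = 0.5 * Ka * gamma * H^2
Pa = 0.5 * 0.237883 * 20.0 * 8.9^2
Pa = 188.43 kN/m


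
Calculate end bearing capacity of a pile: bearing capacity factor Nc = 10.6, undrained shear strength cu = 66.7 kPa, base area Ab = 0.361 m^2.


Result: 255.23 kN

Derivation:
Using Qb = Nc * cu * Ab
Qb = 10.6 * 66.7 * 0.361
Qb = 255.23 kN


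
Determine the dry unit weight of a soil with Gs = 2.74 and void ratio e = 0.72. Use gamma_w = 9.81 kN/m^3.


Using gamma_d = Gs * gamma_w / (1 + e)
gamma_d = 2.74 * 9.81 / (1 + 0.72)
gamma_d = 2.74 * 9.81 / 1.72
gamma_d = 15.628 kN/m^3


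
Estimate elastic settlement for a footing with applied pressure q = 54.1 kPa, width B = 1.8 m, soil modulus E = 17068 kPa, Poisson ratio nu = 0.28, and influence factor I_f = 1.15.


Using Se = q * B * (1 - nu^2) * I_f / E
1 - nu^2 = 1 - 0.28^2 = 0.9216
Se = 54.1 * 1.8 * 0.9216 * 1.15 / 17068
Se = 0.006047 m
Convert to mm: Se = 0.006047 * 1000 = 6.047 mm


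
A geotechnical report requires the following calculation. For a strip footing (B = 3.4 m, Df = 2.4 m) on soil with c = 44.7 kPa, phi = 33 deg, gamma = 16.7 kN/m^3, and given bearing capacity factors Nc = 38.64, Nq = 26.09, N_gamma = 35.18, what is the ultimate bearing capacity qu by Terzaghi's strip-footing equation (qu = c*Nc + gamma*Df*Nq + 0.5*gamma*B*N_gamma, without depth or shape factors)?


Result: 3771.66 kPa

Derivation:
Compute qu = c*Nc + gamma*Df*Nq + 0.5*gamma*B*N_gamma
Term 1: 44.7 * 38.64 = 1727.208
Term 2: 16.7 * 2.4 * 26.09 = 1045.6872
Term 3: 0.5 * 16.7 * 3.4 * 35.18 = 998.7602
qu = 1727.208 + 1045.6872 + 998.7602
qu = 3771.66 kPa


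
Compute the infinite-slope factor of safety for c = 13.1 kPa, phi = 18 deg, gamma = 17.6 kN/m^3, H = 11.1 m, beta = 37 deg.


Result: 0.571

Derivation:
Using Fs = c / (gamma*H*sin(beta)*cos(beta)) + tan(phi)/tan(beta)
Cohesion contribution = 13.1 / (17.6*11.1*sin(37)*cos(37))
Cohesion contribution = 0.139516
Friction contribution = tan(18)/tan(37) = 0.431183
Fs = 0.139516 + 0.431183
Fs = 0.571


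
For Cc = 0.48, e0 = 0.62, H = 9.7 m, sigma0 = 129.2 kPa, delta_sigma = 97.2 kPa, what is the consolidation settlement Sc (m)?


Using Sc = Cc * H / (1 + e0) * log10((sigma0 + delta_sigma) / sigma0)
Stress ratio = (129.2 + 97.2) / 129.2 = 1.75232
log10(1.75232) = 0.243614
Cc * H / (1 + e0) = 0.48 * 9.7 / (1 + 0.62) = 2.87407
Sc = 2.87407 * 0.243614
Sc = 0.7002 m


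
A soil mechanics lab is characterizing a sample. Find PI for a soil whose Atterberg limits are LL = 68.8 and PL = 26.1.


Using PI = LL - PL
PI = 68.8 - 26.1
PI = 42.7


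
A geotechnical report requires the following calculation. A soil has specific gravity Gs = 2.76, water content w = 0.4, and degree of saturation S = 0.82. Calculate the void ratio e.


Using the relation e = Gs * w / S
e = 2.76 * 0.4 / 0.82
e = 1.3463


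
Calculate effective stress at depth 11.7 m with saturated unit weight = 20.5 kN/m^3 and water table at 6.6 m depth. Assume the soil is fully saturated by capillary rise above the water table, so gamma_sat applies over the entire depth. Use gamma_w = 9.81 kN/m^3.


Result: 189.82 kPa

Derivation:
Total stress = gamma_sat * depth
sigma = 20.5 * 11.7 = 239.85 kPa
Pore water pressure u = gamma_w * (depth - d_wt)
u = 9.81 * (11.7 - 6.6) = 50.031 kPa
Effective stress = sigma - u
sigma' = 239.85 - 50.031 = 189.82 kPa


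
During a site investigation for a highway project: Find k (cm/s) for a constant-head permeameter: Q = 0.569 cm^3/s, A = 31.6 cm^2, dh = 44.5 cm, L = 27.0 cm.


Compute hydraulic gradient:
i = dh / L = 44.5 / 27.0 = 1.64815
Then apply Darcy's law:
k = Q / (A * i)
k = 0.569 / (31.6 * 1.64815)
k = 0.569 / 52.0815
k = 0.010925 cm/s


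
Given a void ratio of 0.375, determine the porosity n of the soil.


Using the relation n = e / (1 + e)
n = 0.375 / (1 + 0.375)
n = 0.375 / 1.375
n = 0.2727


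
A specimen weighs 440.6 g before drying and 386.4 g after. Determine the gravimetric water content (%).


Using w = (m_wet - m_dry) / m_dry * 100
m_wet - m_dry = 440.6 - 386.4 = 54.2 g
w = 54.2 / 386.4 * 100
w = 14.03 %


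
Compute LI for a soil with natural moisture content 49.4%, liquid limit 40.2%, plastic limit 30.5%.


First compute the plasticity index:
PI = LL - PL = 40.2 - 30.5 = 9.7
Then compute the liquidity index:
LI = (w - PL) / PI
LI = (49.4 - 30.5) / 9.7
LI = 1.948


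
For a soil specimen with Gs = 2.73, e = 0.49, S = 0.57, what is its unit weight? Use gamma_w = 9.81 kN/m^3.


Using gamma = gamma_w * (Gs + S*e) / (1 + e)
Numerator: Gs + S*e = 2.73 + 0.57*0.49 = 3.0093
Denominator: 1 + e = 1 + 0.49 = 1.49
gamma = 9.81 * 3.0093 / 1.49
gamma = 19.813 kN/m^3


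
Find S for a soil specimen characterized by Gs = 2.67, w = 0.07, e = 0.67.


Result: 0.279

Derivation:
Using S = Gs * w / e
S = 2.67 * 0.07 / 0.67
S = 0.279


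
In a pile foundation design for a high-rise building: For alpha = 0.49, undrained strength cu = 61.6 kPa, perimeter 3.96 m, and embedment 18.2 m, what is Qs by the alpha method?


Using Qs = alpha * cu * perimeter * L
Qs = 0.49 * 61.6 * 3.96 * 18.2
Qs = 2175.42 kN


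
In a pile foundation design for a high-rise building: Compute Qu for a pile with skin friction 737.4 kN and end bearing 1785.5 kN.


Result: 2522.9 kN

Derivation:
Using Qu = Qf + Qb
Qu = 737.4 + 1785.5
Qu = 2522.9 kN


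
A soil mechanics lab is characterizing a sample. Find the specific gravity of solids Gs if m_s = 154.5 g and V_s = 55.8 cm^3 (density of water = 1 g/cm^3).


Result: 2.769

Derivation:
Using Gs = m_s / (V_s * rho_w)
Since rho_w = 1 g/cm^3:
Gs = 154.5 / 55.8
Gs = 2.769


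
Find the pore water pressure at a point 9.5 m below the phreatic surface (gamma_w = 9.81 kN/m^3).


Result: 93.2 kPa

Derivation:
Using u = gamma_w * h_w
u = 9.81 * 9.5
u = 93.2 kPa


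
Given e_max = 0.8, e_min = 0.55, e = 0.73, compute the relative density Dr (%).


Using Dr = (e_max - e) / (e_max - e_min) * 100
e_max - e = 0.8 - 0.73 = 0.07
e_max - e_min = 0.8 - 0.55 = 0.25
Dr = 0.07 / 0.25 * 100
Dr = 28.0 %


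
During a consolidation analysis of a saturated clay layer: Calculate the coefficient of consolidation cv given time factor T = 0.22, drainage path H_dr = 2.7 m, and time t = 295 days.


Using cv = T * H_dr^2 / t
H_dr^2 = 2.7^2 = 7.29
cv = 0.22 * 7.29 / 295
cv = 0.00544 m^2/day


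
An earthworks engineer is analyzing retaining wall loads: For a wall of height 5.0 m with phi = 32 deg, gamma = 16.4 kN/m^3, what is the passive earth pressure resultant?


Result: 667.19 kN/m

Derivation:
Compute passive earth pressure coefficient:
Kp = tan^2(45 + phi/2) = tan^2(61.0) = 3.254588
Compute passive force:
Pp = 0.5 * Kp * gamma * H^2
Pp = 0.5 * 3.254588 * 16.4 * 5.0^2
Pp = 667.19 kN/m


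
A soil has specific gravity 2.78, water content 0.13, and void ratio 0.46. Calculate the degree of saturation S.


Using S = Gs * w / e
S = 2.78 * 0.13 / 0.46
S = 0.7857


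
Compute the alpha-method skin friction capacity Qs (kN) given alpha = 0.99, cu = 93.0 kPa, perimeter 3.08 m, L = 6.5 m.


Using Qs = alpha * cu * perimeter * L
Qs = 0.99 * 93.0 * 3.08 * 6.5
Qs = 1843.24 kN


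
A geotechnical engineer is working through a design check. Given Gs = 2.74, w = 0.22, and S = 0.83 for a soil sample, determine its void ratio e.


Result: 0.7263

Derivation:
Using the relation e = Gs * w / S
e = 2.74 * 0.22 / 0.83
e = 0.7263


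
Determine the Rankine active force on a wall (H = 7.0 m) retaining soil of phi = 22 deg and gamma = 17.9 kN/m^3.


Compute active earth pressure coefficient:
Ka = tan^2(45 - phi/2) = tan^2(34.0) = 0.454962
Compute active force:
Pa = 0.5 * Ka * gamma * H^2
Pa = 0.5 * 0.454962 * 17.9 * 7.0^2
Pa = 199.52 kN/m


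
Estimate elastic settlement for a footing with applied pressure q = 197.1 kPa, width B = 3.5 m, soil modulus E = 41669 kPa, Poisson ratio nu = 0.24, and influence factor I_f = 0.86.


Using Se = q * B * (1 - nu^2) * I_f / E
1 - nu^2 = 1 - 0.24^2 = 0.9424
Se = 197.1 * 3.5 * 0.9424 * 0.86 / 41669
Se = 0.013418 m
Convert to mm: Se = 0.013418 * 1000 = 13.418 mm


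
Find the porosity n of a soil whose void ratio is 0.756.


Using the relation n = e / (1 + e)
n = 0.756 / (1 + 0.756)
n = 0.756 / 1.756
n = 0.4305


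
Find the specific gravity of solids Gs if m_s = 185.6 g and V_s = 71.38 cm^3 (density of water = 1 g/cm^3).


Result: 2.6

Derivation:
Using Gs = m_s / (V_s * rho_w)
Since rho_w = 1 g/cm^3:
Gs = 185.6 / 71.38
Gs = 2.6


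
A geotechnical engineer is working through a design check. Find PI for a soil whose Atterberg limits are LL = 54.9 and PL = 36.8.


Using PI = LL - PL
PI = 54.9 - 36.8
PI = 18.1


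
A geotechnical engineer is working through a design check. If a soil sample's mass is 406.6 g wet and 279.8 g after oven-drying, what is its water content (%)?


Using w = (m_wet - m_dry) / m_dry * 100
m_wet - m_dry = 406.6 - 279.8 = 126.8 g
w = 126.8 / 279.8 * 100
w = 45.32 %


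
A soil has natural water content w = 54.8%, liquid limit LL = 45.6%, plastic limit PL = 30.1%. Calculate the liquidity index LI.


First compute the plasticity index:
PI = LL - PL = 45.6 - 30.1 = 15.5
Then compute the liquidity index:
LI = (w - PL) / PI
LI = (54.8 - 30.1) / 15.5
LI = 1.594


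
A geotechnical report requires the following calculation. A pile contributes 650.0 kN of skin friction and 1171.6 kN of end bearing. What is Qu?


Result: 1821.6 kN

Derivation:
Using Qu = Qf + Qb
Qu = 650.0 + 1171.6
Qu = 1821.6 kN


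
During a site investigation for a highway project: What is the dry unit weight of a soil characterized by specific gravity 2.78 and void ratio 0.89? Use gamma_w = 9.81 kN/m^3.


Using gamma_d = Gs * gamma_w / (1 + e)
gamma_d = 2.78 * 9.81 / (1 + 0.89)
gamma_d = 2.78 * 9.81 / 1.89
gamma_d = 14.43 kN/m^3


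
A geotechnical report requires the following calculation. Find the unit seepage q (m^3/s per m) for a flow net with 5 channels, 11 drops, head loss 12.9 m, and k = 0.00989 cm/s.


Result: 0.0005799 m^3/s per m

Derivation:
Convert k to m/s for unit consistency with H:
k = 0.00989 cm/s = 0.00989 / 100 m/s = 9.89e-05 m/s
Using q = k * H * Nf / Nd
Nf / Nd = 5 / 11 = 0.4545
q = 9.89e-05 * 12.9 * 0.4545
q = 0.0005799 m^3/s per m


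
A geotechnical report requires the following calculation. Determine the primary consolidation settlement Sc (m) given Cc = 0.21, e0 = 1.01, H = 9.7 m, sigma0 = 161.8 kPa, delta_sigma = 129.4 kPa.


Using Sc = Cc * H / (1 + e0) * log10((sigma0 + delta_sigma) / sigma0)
Stress ratio = (161.8 + 129.4) / 161.8 = 1.79975
log10(1.79975) = 0.255213
Cc * H / (1 + e0) = 0.21 * 9.7 / (1 + 1.01) = 1.01343
Sc = 1.01343 * 0.255213
Sc = 0.2586 m


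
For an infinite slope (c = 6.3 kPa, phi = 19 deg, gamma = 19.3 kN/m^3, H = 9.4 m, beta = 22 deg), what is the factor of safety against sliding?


Using Fs = c / (gamma*H*sin(beta)*cos(beta)) + tan(phi)/tan(beta)
Cohesion contribution = 6.3 / (19.3*9.4*sin(22)*cos(22))
Cohesion contribution = 0.0999802
Friction contribution = tan(19)/tan(22) = 0.852241
Fs = 0.0999802 + 0.852241
Fs = 0.952


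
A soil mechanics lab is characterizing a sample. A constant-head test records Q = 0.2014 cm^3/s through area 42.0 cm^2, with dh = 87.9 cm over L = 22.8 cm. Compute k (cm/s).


Compute hydraulic gradient:
i = dh / L = 87.9 / 22.8 = 3.85526
Then apply Darcy's law:
k = Q / (A * i)
k = 0.2014 / (42.0 * 3.85526)
k = 0.2014 / 161.921
k = 0.001244 cm/s


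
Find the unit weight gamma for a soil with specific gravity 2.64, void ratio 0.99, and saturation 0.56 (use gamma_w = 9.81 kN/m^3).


Using gamma = gamma_w * (Gs + S*e) / (1 + e)
Numerator: Gs + S*e = 2.64 + 0.56*0.99 = 3.1944
Denominator: 1 + e = 1 + 0.99 = 1.99
gamma = 9.81 * 3.1944 / 1.99
gamma = 15.747 kN/m^3


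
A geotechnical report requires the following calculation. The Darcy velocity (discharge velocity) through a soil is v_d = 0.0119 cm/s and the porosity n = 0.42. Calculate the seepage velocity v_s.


Result: 0.02833 cm/s

Derivation:
Using v_s = v_d / n
v_s = 0.0119 / 0.42
v_s = 0.02833 cm/s


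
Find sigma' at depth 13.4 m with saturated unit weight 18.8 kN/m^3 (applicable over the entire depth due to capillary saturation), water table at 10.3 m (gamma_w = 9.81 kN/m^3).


Total stress = gamma_sat * depth
sigma = 18.8 * 13.4 = 251.92 kPa
Pore water pressure u = gamma_w * (depth - d_wt)
u = 9.81 * (13.4 - 10.3) = 30.411 kPa
Effective stress = sigma - u
sigma' = 251.92 - 30.411 = 221.51 kPa


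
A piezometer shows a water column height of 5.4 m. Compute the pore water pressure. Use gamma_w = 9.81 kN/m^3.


Using u = gamma_w * h_w
u = 9.81 * 5.4
u = 52.97 kPa


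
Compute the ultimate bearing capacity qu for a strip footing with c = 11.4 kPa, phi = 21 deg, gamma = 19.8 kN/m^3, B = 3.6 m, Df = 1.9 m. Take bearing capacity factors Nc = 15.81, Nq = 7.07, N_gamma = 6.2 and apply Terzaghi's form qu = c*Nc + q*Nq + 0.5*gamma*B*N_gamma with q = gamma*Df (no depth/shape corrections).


Compute qu = c*Nc + gamma*Df*Nq + 0.5*gamma*B*N_gamma
Term 1: 11.4 * 15.81 = 180.234
Term 2: 19.8 * 1.9 * 7.07 = 265.9734
Term 3: 0.5 * 19.8 * 3.6 * 6.2 = 220.968
qu = 180.234 + 265.9734 + 220.968
qu = 667.18 kPa


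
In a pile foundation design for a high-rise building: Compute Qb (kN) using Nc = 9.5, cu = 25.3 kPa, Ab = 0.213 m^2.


Using Qb = Nc * cu * Ab
Qb = 9.5 * 25.3 * 0.213
Qb = 51.19 kN


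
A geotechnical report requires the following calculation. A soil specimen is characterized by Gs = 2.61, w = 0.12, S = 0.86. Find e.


Using the relation e = Gs * w / S
e = 2.61 * 0.12 / 0.86
e = 0.3642


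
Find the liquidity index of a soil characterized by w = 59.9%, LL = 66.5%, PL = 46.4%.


First compute the plasticity index:
PI = LL - PL = 66.5 - 46.4 = 20.1
Then compute the liquidity index:
LI = (w - PL) / PI
LI = (59.9 - 46.4) / 20.1
LI = 0.672


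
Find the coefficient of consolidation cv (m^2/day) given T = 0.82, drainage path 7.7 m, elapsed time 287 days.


Result: 0.1694 m^2/day

Derivation:
Using cv = T * H_dr^2 / t
H_dr^2 = 7.7^2 = 59.29
cv = 0.82 * 59.29 / 287
cv = 0.1694 m^2/day


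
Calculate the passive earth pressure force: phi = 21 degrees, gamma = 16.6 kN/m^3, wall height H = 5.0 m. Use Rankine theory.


Result: 439.29 kN/m

Derivation:
Compute passive earth pressure coefficient:
Kp = tan^2(45 + phi/2) = tan^2(55.5) = 2.117051
Compute passive force:
Pp = 0.5 * Kp * gamma * H^2
Pp = 0.5 * 2.117051 * 16.6 * 5.0^2
Pp = 439.29 kN/m


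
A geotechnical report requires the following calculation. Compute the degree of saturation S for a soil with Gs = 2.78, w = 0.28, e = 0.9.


Using S = Gs * w / e
S = 2.78 * 0.28 / 0.9
S = 0.8649


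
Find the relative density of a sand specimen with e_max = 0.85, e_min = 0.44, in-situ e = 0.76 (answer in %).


Using Dr = (e_max - e) / (e_max - e_min) * 100
e_max - e = 0.85 - 0.76 = 0.09
e_max - e_min = 0.85 - 0.44 = 0.41
Dr = 0.09 / 0.41 * 100
Dr = 21.95 %


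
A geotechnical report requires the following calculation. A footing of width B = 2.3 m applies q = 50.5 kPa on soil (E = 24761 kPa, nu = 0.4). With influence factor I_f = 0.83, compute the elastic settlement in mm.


Result: 3.27 mm

Derivation:
Using Se = q * B * (1 - nu^2) * I_f / E
1 - nu^2 = 1 - 0.4^2 = 0.84
Se = 50.5 * 2.3 * 0.84 * 0.83 / 24761
Se = 0.003270 m
Convert to mm: Se = 0.003270 * 1000 = 3.27 mm


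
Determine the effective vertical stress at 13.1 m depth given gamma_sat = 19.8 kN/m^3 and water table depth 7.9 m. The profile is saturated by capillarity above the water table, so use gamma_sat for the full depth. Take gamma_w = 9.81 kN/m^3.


Result: 208.37 kPa

Derivation:
Total stress = gamma_sat * depth
sigma = 19.8 * 13.1 = 259.38 kPa
Pore water pressure u = gamma_w * (depth - d_wt)
u = 9.81 * (13.1 - 7.9) = 51.012 kPa
Effective stress = sigma - u
sigma' = 259.38 - 51.012 = 208.37 kPa


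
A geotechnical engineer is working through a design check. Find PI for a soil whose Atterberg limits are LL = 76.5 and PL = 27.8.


Using PI = LL - PL
PI = 76.5 - 27.8
PI = 48.7


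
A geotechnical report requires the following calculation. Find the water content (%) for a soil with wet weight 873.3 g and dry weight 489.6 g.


Result: 78.37 %

Derivation:
Using w = (m_wet - m_dry) / m_dry * 100
m_wet - m_dry = 873.3 - 489.6 = 383.7 g
w = 383.7 / 489.6 * 100
w = 78.37 %


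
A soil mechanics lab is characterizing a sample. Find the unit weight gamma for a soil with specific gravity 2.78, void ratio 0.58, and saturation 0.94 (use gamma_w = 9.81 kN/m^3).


Using gamma = gamma_w * (Gs + S*e) / (1 + e)
Numerator: Gs + S*e = 2.78 + 0.94*0.58 = 3.3252
Denominator: 1 + e = 1 + 0.58 = 1.58
gamma = 9.81 * 3.3252 / 1.58
gamma = 20.646 kN/m^3


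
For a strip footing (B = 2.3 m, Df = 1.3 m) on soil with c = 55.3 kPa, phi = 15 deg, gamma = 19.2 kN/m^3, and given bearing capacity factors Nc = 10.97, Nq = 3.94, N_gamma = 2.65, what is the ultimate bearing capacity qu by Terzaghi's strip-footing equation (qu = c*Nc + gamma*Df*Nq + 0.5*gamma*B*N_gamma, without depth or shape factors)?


Result: 763.5 kPa

Derivation:
Compute qu = c*Nc + gamma*Df*Nq + 0.5*gamma*B*N_gamma
Term 1: 55.3 * 10.97 = 606.641
Term 2: 19.2 * 1.3 * 3.94 = 98.3424
Term 3: 0.5 * 19.2 * 2.3 * 2.65 = 58.512
qu = 606.641 + 98.3424 + 58.512
qu = 763.5 kPa


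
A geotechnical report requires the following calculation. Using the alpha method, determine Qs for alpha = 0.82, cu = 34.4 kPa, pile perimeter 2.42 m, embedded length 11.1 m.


Result: 757.72 kN

Derivation:
Using Qs = alpha * cu * perimeter * L
Qs = 0.82 * 34.4 * 2.42 * 11.1
Qs = 757.72 kN


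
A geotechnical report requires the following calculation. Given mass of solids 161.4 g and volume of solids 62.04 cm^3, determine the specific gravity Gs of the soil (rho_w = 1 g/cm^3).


Using Gs = m_s / (V_s * rho_w)
Since rho_w = 1 g/cm^3:
Gs = 161.4 / 62.04
Gs = 2.602


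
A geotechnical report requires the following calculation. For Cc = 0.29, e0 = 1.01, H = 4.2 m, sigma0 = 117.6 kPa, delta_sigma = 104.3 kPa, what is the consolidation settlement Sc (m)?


Using Sc = Cc * H / (1 + e0) * log10((sigma0 + delta_sigma) / sigma0)
Stress ratio = (117.6 + 104.3) / 117.6 = 1.8869
log10(1.8869) = 0.27575
Cc * H / (1 + e0) = 0.29 * 4.2 / (1 + 1.01) = 0.60597
Sc = 0.60597 * 0.27575
Sc = 0.1671 m


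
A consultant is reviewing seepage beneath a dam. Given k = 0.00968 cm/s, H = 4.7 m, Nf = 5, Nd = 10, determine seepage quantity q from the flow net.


Convert k to m/s for unit consistency with H:
k = 0.00968 cm/s = 0.00968 / 100 m/s = 9.68e-05 m/s
Using q = k * H * Nf / Nd
Nf / Nd = 5 / 10 = 0.5
q = 9.68e-05 * 4.7 * 0.5
q = 0.0002275 m^3/s per m


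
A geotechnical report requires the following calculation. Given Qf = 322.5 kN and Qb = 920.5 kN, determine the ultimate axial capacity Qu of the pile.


Using Qu = Qf + Qb
Qu = 322.5 + 920.5
Qu = 1243.0 kN


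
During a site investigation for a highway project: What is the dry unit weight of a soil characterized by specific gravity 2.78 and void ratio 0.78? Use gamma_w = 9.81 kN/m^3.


Result: 15.321 kN/m^3

Derivation:
Using gamma_d = Gs * gamma_w / (1 + e)
gamma_d = 2.78 * 9.81 / (1 + 0.78)
gamma_d = 2.78 * 9.81 / 1.78
gamma_d = 15.321 kN/m^3


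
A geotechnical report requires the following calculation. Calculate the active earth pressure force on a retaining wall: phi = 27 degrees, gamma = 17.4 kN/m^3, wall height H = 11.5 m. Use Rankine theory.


Result: 432.07 kN/m

Derivation:
Compute active earth pressure coefficient:
Ka = tan^2(45 - phi/2) = tan^2(31.5) = 0.375525
Compute active force:
Pa = 0.5 * Ka * gamma * H^2
Pa = 0.5 * 0.375525 * 17.4 * 11.5^2
Pa = 432.07 kN/m


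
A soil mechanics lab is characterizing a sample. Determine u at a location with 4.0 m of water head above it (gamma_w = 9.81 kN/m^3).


Using u = gamma_w * h_w
u = 9.81 * 4.0
u = 39.24 kPa


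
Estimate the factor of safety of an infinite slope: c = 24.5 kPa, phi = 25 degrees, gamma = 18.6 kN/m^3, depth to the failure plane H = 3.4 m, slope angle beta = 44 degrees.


Using Fs = c / (gamma*H*sin(beta)*cos(beta)) + tan(phi)/tan(beta)
Cohesion contribution = 24.5 / (18.6*3.4*sin(44)*cos(44))
Cohesion contribution = 0.775298
Friction contribution = tan(25)/tan(44) = 0.482876
Fs = 0.775298 + 0.482876
Fs = 1.258


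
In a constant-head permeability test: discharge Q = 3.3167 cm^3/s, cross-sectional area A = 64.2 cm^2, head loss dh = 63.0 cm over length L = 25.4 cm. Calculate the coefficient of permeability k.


Compute hydraulic gradient:
i = dh / L = 63.0 / 25.4 = 2.48031
Then apply Darcy's law:
k = Q / (A * i)
k = 3.3167 / (64.2 * 2.48031)
k = 3.3167 / 159.236
k = 0.020829 cm/s


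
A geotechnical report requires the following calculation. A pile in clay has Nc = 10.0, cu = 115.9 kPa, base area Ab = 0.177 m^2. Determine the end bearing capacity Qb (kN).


Using Qb = Nc * cu * Ab
Qb = 10.0 * 115.9 * 0.177
Qb = 205.14 kN


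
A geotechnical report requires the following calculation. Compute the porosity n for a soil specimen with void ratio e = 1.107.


Using the relation n = e / (1 + e)
n = 1.107 / (1 + 1.107)
n = 1.107 / 2.107
n = 0.5254


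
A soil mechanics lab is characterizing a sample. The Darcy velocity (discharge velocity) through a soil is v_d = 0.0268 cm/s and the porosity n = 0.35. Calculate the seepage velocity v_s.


Using v_s = v_d / n
v_s = 0.0268 / 0.35
v_s = 0.07657 cm/s


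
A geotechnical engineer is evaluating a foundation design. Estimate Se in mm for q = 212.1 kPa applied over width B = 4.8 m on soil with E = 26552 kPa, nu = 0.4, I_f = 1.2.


Using Se = q * B * (1 - nu^2) * I_f / E
1 - nu^2 = 1 - 0.4^2 = 0.84
Se = 212.1 * 4.8 * 0.84 * 1.2 / 26552
Se = 0.038650 m
Convert to mm: Se = 0.038650 * 1000 = 38.65 mm


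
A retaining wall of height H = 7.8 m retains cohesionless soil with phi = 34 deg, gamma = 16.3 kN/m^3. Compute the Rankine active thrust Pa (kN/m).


Compute active earth pressure coefficient:
Ka = tan^2(45 - phi/2) = tan^2(28.0) = 0.282715
Compute active force:
Pa = 0.5 * Ka * gamma * H^2
Pa = 0.5 * 0.282715 * 16.3 * 7.8^2
Pa = 140.18 kN/m


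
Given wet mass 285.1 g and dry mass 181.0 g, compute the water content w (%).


Using w = (m_wet - m_dry) / m_dry * 100
m_wet - m_dry = 285.1 - 181.0 = 104.1 g
w = 104.1 / 181.0 * 100
w = 57.51 %


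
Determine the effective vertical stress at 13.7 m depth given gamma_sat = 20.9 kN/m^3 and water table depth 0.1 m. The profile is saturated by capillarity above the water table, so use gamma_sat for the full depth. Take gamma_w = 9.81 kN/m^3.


Total stress = gamma_sat * depth
sigma = 20.9 * 13.7 = 286.33 kPa
Pore water pressure u = gamma_w * (depth - d_wt)
u = 9.81 * (13.7 - 0.1) = 133.416 kPa
Effective stress = sigma - u
sigma' = 286.33 - 133.416 = 152.91 kPa


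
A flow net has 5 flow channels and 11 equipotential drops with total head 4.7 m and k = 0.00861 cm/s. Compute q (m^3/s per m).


Result: 0.0001839 m^3/s per m

Derivation:
Convert k to m/s for unit consistency with H:
k = 0.00861 cm/s = 0.00861 / 100 m/s = 8.61e-05 m/s
Using q = k * H * Nf / Nd
Nf / Nd = 5 / 11 = 0.4545
q = 8.61e-05 * 4.7 * 0.4545
q = 0.0001839 m^3/s per m


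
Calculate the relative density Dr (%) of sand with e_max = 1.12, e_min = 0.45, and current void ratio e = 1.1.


Using Dr = (e_max - e) / (e_max - e_min) * 100
e_max - e = 1.12 - 1.1 = 0.02
e_max - e_min = 1.12 - 0.45 = 0.67
Dr = 0.02 / 0.67 * 100
Dr = 2.99 %


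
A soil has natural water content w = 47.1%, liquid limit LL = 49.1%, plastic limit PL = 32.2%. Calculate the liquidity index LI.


First compute the plasticity index:
PI = LL - PL = 49.1 - 32.2 = 16.9
Then compute the liquidity index:
LI = (w - PL) / PI
LI = (47.1 - 32.2) / 16.9
LI = 0.882


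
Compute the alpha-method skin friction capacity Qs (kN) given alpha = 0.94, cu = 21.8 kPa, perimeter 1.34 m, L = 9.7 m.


Using Qs = alpha * cu * perimeter * L
Qs = 0.94 * 21.8 * 1.34 * 9.7
Qs = 266.36 kN


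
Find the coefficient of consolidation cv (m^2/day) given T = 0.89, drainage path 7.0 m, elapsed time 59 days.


Using cv = T * H_dr^2 / t
H_dr^2 = 7.0^2 = 49.0
cv = 0.89 * 49.0 / 59
cv = 0.73915 m^2/day


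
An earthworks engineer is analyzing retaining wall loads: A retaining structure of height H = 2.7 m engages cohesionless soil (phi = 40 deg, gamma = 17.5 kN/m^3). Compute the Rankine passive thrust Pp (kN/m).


Compute passive earth pressure coefficient:
Kp = tan^2(45 + phi/2) = tan^2(65.0) = 4.59891
Compute passive force:
Pp = 0.5 * Kp * gamma * H^2
Pp = 0.5 * 4.59891 * 17.5 * 2.7^2
Pp = 293.35 kN/m


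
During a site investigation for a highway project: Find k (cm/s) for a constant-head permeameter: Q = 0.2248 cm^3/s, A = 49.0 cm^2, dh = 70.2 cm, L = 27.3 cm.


Result: 0.001784 cm/s

Derivation:
Compute hydraulic gradient:
i = dh / L = 70.2 / 27.3 = 2.57143
Then apply Darcy's law:
k = Q / (A * i)
k = 0.2248 / (49.0 * 2.57143)
k = 0.2248 / 126
k = 0.001784 cm/s


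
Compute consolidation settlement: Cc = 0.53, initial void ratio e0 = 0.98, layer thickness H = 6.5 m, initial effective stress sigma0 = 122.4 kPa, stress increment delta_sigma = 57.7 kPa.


Result: 0.2918 m

Derivation:
Using Sc = Cc * H / (1 + e0) * log10((sigma0 + delta_sigma) / sigma0)
Stress ratio = (122.4 + 57.7) / 122.4 = 1.47141
log10(1.47141) = 0.167732
Cc * H / (1 + e0) = 0.53 * 6.5 / (1 + 0.98) = 1.7399
Sc = 1.7399 * 0.167732
Sc = 0.2918 m


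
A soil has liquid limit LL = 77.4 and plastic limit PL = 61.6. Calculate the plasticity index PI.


Using PI = LL - PL
PI = 77.4 - 61.6
PI = 15.8


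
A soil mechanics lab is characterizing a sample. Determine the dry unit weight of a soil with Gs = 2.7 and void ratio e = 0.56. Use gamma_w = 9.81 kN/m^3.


Using gamma_d = Gs * gamma_w / (1 + e)
gamma_d = 2.7 * 9.81 / (1 + 0.56)
gamma_d = 2.7 * 9.81 / 1.56
gamma_d = 16.979 kN/m^3


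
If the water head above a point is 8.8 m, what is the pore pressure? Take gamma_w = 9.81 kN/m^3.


Using u = gamma_w * h_w
u = 9.81 * 8.8
u = 86.33 kPa


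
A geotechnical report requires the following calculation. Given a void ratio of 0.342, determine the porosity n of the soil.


Using the relation n = e / (1 + e)
n = 0.342 / (1 + 0.342)
n = 0.342 / 1.342
n = 0.2548


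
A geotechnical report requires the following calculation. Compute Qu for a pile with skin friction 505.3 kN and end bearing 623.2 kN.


Using Qu = Qf + Qb
Qu = 505.3 + 623.2
Qu = 1128.5 kN


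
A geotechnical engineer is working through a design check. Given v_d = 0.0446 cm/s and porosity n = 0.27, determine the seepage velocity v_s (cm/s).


Using v_s = v_d / n
v_s = 0.0446 / 0.27
v_s = 0.16519 cm/s


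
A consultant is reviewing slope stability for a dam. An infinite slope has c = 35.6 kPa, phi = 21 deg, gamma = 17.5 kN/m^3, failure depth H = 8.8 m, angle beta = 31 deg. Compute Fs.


Using Fs = c / (gamma*H*sin(beta)*cos(beta)) + tan(phi)/tan(beta)
Cohesion contribution = 35.6 / (17.5*8.8*sin(31)*cos(31))
Cohesion contribution = 0.52363
Friction contribution = tan(21)/tan(31) = 0.638857
Fs = 0.52363 + 0.638857
Fs = 1.162


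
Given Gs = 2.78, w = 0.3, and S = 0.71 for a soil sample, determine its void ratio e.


Using the relation e = Gs * w / S
e = 2.78 * 0.3 / 0.71
e = 1.1746


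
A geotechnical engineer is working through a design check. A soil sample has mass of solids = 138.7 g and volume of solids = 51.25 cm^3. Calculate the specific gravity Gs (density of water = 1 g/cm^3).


Using Gs = m_s / (V_s * rho_w)
Since rho_w = 1 g/cm^3:
Gs = 138.7 / 51.25
Gs = 2.706


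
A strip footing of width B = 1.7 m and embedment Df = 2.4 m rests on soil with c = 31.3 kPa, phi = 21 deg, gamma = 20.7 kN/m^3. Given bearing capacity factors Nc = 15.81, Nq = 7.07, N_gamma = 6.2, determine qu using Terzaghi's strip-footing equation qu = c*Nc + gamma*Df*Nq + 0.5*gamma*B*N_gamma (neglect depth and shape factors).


Result: 955.18 kPa

Derivation:
Compute qu = c*Nc + gamma*Df*Nq + 0.5*gamma*B*N_gamma
Term 1: 31.3 * 15.81 = 494.853
Term 2: 20.7 * 2.4 * 7.07 = 351.2376
Term 3: 0.5 * 20.7 * 1.7 * 6.2 = 109.089
qu = 494.853 + 351.2376 + 109.089
qu = 955.18 kPa


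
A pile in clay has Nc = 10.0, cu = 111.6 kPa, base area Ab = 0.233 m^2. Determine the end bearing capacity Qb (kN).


Using Qb = Nc * cu * Ab
Qb = 10.0 * 111.6 * 0.233
Qb = 260.03 kN


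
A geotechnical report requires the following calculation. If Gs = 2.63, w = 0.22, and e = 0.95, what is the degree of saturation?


Result: 0.6091

Derivation:
Using S = Gs * w / e
S = 2.63 * 0.22 / 0.95
S = 0.6091


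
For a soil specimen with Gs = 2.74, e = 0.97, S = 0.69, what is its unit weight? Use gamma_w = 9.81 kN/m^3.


Result: 16.977 kN/m^3

Derivation:
Using gamma = gamma_w * (Gs + S*e) / (1 + e)
Numerator: Gs + S*e = 2.74 + 0.69*0.97 = 3.4093
Denominator: 1 + e = 1 + 0.97 = 1.97
gamma = 9.81 * 3.4093 / 1.97
gamma = 16.977 kN/m^3


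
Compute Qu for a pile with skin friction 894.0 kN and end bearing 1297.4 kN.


Result: 2191.4 kN

Derivation:
Using Qu = Qf + Qb
Qu = 894.0 + 1297.4
Qu = 2191.4 kN


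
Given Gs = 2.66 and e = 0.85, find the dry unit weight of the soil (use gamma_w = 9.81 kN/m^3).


Using gamma_d = Gs * gamma_w / (1 + e)
gamma_d = 2.66 * 9.81 / (1 + 0.85)
gamma_d = 2.66 * 9.81 / 1.85
gamma_d = 14.105 kN/m^3


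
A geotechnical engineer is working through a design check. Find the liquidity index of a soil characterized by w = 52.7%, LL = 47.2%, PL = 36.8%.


First compute the plasticity index:
PI = LL - PL = 47.2 - 36.8 = 10.4
Then compute the liquidity index:
LI = (w - PL) / PI
LI = (52.7 - 36.8) / 10.4
LI = 1.529


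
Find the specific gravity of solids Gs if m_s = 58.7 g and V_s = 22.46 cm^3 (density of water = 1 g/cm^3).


Using Gs = m_s / (V_s * rho_w)
Since rho_w = 1 g/cm^3:
Gs = 58.7 / 22.46
Gs = 2.614


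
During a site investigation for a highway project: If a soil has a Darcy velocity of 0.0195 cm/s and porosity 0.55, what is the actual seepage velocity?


Result: 0.03545 cm/s

Derivation:
Using v_s = v_d / n
v_s = 0.0195 / 0.55
v_s = 0.03545 cm/s


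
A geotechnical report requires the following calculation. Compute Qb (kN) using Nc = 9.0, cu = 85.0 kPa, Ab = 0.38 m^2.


Using Qb = Nc * cu * Ab
Qb = 9.0 * 85.0 * 0.38
Qb = 290.7 kN


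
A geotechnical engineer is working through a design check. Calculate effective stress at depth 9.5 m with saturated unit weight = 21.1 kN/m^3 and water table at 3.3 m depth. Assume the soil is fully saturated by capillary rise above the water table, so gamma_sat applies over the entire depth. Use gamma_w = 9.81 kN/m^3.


Total stress = gamma_sat * depth
sigma = 21.1 * 9.5 = 200.45 kPa
Pore water pressure u = gamma_w * (depth - d_wt)
u = 9.81 * (9.5 - 3.3) = 60.822 kPa
Effective stress = sigma - u
sigma' = 200.45 - 60.822 = 139.63 kPa


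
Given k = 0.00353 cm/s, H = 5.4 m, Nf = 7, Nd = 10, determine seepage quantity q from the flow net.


Result: 0.0001334 m^3/s per m

Derivation:
Convert k to m/s for unit consistency with H:
k = 0.00353 cm/s = 0.00353 / 100 m/s = 3.53e-05 m/s
Using q = k * H * Nf / Nd
Nf / Nd = 7 / 10 = 0.7
q = 3.53e-05 * 5.4 * 0.7
q = 0.0001334 m^3/s per m


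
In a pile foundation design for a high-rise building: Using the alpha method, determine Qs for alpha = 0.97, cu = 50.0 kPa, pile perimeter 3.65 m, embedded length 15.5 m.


Result: 2743.89 kN

Derivation:
Using Qs = alpha * cu * perimeter * L
Qs = 0.97 * 50.0 * 3.65 * 15.5
Qs = 2743.89 kN


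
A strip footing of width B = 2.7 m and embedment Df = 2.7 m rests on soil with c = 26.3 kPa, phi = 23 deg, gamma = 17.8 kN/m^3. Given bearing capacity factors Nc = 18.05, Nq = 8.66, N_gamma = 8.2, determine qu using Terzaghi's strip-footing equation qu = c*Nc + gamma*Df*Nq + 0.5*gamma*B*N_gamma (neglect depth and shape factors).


Result: 1087.96 kPa

Derivation:
Compute qu = c*Nc + gamma*Df*Nq + 0.5*gamma*B*N_gamma
Term 1: 26.3 * 18.05 = 474.715
Term 2: 17.8 * 2.7 * 8.66 = 416.1996
Term 3: 0.5 * 17.8 * 2.7 * 8.2 = 197.046
qu = 474.715 + 416.1996 + 197.046
qu = 1087.96 kPa


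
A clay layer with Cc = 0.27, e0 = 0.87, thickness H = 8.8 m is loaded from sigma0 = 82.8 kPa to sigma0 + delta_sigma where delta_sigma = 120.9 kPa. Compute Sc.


Result: 0.4968 m

Derivation:
Using Sc = Cc * H / (1 + e0) * log10((sigma0 + delta_sigma) / sigma0)
Stress ratio = (82.8 + 120.9) / 82.8 = 2.46014
log10(2.46014) = 0.390961
Cc * H / (1 + e0) = 0.27 * 8.8 / (1 + 0.87) = 1.27059
Sc = 1.27059 * 0.390961
Sc = 0.4968 m
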